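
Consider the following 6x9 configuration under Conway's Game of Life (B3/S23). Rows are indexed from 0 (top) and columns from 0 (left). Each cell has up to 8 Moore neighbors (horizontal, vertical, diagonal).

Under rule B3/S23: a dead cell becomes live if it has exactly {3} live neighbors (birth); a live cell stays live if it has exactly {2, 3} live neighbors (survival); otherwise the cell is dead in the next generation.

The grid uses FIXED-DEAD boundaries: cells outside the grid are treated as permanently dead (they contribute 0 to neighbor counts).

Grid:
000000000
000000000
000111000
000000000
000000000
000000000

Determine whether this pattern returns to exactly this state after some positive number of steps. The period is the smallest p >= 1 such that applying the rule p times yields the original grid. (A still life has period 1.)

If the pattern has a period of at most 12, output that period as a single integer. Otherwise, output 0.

Simulating and comparing each generation to the original:
Gen 0 (original, given above): 3 live cells
Gen 1: 3 live cells, differs from original
Gen 2: 3 live cells, MATCHES original -> period = 2

Answer: 2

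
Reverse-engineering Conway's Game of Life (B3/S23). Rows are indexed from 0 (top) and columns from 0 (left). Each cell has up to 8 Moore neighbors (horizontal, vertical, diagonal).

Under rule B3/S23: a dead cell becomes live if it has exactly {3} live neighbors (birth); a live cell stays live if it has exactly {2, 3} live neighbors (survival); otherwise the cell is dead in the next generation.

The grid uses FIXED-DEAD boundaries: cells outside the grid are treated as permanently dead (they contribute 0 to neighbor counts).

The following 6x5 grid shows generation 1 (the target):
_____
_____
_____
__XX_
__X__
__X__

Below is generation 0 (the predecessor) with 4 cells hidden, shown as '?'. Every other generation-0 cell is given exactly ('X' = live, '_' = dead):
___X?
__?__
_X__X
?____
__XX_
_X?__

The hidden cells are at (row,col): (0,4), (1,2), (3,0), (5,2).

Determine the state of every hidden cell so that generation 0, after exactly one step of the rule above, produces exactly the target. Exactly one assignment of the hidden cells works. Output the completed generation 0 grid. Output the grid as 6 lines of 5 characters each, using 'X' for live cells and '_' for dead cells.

Hidden generation-0 cells (in order): (0,4), (1,2), (3,0), (5,2).
A hidden cell only influences target cells in its own 3x3 neighborhood. Try each of the 2^4 = 16 assignments, step the completed generation 0 forward once under B3/S23, and compare with the target:
  (0,4)=_ (1,2)=_ (3,0)=_ (5,2)=_ -> step reproduces the target at every cell -> ACCEPT
  (0,4)=_ (1,2)=_ (3,0)=_ (5,2)=X -> step gives (4,1)='X' but target has '_' -> reject
  (0,4)=_ (1,2)=_ (3,0)=X (5,2)=_ -> step gives (3,1)='X' but target has '_' -> reject
  (0,4)=_ (1,2)=_ (3,0)=X (5,2)=X -> step gives (3,1)='X' but target has '_' -> reject
  (0,4)=_ (1,2)=X (3,0)=_ (5,2)=_ -> step gives (1,2)='X' but target has '_' -> reject
  (0,4)=_ (1,2)=X (3,0)=_ (5,2)=X -> step gives (1,2)='X' but target has '_' -> reject
  (0,4)=_ (1,2)=X (3,0)=X (5,2)=_ -> step gives (1,2)='X' but target has '_' -> reject
  (0,4)=_ (1,2)=X (3,0)=X (5,2)=X -> step gives (1,2)='X' but target has '_' -> reject
  (0,4)=X (1,2)=_ (3,0)=_ (5,2)=_ -> step gives (1,3)='X' but target has '_' -> reject
  (0,4)=X (1,2)=_ (3,0)=_ (5,2)=X -> step gives (1,3)='X' but target has '_' -> reject
  (0,4)=X (1,2)=_ (3,0)=X (5,2)=_ -> step gives (1,3)='X' but target has '_' -> reject
  (0,4)=X (1,2)=_ (3,0)=X (5,2)=X -> step gives (1,3)='X' but target has '_' -> reject
  (0,4)=X (1,2)=X (3,0)=_ (5,2)=_ -> step gives (0,3)='X' but target has '_' -> reject
  (0,4)=X (1,2)=X (3,0)=_ (5,2)=X -> step gives (0,3)='X' but target has '_' -> reject
  (0,4)=X (1,2)=X (3,0)=X (5,2)=_ -> step gives (0,3)='X' but target has '_' -> reject
  (0,4)=X (1,2)=X (3,0)=X (5,2)=X -> step gives (0,3)='X' but target has '_' -> reject
Unique solution: (0,4)=dead, (1,2)=dead, (3,0)=dead, (5,2)=dead.
Check: live-neighbor counts of every cell in the completed generation 0:
00101
11222
10110
12332
12211
11321
Applying B3/S23 to generation 0 with these counts gives:
_____
_____
_____
__XX_
__X__
__X__
which matches the target exactly.

Answer: ___X_
_____
_X__X
_____
__XX_
_X___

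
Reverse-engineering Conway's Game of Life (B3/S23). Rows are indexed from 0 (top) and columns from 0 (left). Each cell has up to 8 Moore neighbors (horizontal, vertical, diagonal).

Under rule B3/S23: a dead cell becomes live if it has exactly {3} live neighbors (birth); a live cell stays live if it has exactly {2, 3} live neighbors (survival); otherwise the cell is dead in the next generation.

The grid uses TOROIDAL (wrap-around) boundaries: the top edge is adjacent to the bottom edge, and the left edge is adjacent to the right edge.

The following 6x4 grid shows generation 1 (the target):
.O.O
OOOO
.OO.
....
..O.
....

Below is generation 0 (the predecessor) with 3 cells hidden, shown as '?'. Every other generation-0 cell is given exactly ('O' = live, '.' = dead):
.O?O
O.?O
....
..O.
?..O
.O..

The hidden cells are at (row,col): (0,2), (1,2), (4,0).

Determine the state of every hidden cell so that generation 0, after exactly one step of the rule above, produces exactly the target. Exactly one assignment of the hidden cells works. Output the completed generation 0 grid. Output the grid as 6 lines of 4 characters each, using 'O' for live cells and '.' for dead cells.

Answer: .O.O
O.OO
....
..O.
...O
.O..

Derivation:
Hidden generation-0 cells (in order): (0,2), (1,2), (4,0).
A hidden cell only influences target cells in its own 3x3 neighborhood. Try each of the 2^3 = 8 assignments, step the completed generation 0 forward once under B3/S23, and compare with the target:
  (0,2)=. (1,2)=. (4,0)=. -> step gives (1,1)='.' but target has 'O' -> reject
  (0,2)=. (1,2)=. (4,0)=O -> step gives (1,1)='.' but target has 'O' -> reject
  (0,2)=. (1,2)=O (4,0)=. -> step reproduces the target at every cell -> ACCEPT
  (0,2)=. (1,2)=O (4,0)=O -> step gives (3,3)='O' but target has '.' -> reject
  (0,2)=O (1,2)=. (4,0)=. -> step gives (1,2)='.' but target has 'O' -> reject
  (0,2)=O (1,2)=. (4,0)=O -> step gives (1,2)='.' but target has 'O' -> reject
  (0,2)=O (1,2)=O (4,0)=. -> step gives (0,1)='.' but target has 'O' -> reject
  (0,2)=O (1,2)=O (4,0)=O -> step gives (0,1)='.' but target has 'O' -> reject
Unique solution: (0,2)=dead, (1,2)=live, (4,0)=dead.
Check: live-neighbor counts of every cell in the completed generation 0:
5353
3333
2334
1112
2231
4142
Applying B3/S23 to generation 0 with these counts gives:
.O.O
OOOO
.OO.
....
..O.
....
which matches the target exactly.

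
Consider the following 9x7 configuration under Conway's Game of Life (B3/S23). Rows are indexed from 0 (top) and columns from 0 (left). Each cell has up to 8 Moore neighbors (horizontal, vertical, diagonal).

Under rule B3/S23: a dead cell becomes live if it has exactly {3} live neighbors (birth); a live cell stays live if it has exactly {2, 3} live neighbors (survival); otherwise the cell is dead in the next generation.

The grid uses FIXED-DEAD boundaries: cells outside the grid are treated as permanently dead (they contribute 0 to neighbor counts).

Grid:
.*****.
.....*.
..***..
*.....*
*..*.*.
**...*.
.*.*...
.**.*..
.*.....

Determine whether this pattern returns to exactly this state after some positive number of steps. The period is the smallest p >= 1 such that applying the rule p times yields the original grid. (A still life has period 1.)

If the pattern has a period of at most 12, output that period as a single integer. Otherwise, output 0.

Answer: 0

Derivation:
Simulating and comparing each generation to the original:
Gen 0 (original, given above): 23 live cells
Gen 1: 25 live cells, differs from original
Gen 2: 28 live cells, differs from original
Gen 3: 18 live cells, differs from original
Gen 4: 18 live cells, differs from original
Gen 5: 8 live cells, differs from original
Gen 6: 3 live cells, differs from original
Gen 7: 2 live cells, differs from original
Gen 8: 0 live cells, differs from original
Gen 9: 0 live cells, differs from original
Gen 10: 0 live cells, differs from original
Gen 11: 0 live cells, differs from original
Gen 12: 0 live cells, differs from original
No period found within 12 steps.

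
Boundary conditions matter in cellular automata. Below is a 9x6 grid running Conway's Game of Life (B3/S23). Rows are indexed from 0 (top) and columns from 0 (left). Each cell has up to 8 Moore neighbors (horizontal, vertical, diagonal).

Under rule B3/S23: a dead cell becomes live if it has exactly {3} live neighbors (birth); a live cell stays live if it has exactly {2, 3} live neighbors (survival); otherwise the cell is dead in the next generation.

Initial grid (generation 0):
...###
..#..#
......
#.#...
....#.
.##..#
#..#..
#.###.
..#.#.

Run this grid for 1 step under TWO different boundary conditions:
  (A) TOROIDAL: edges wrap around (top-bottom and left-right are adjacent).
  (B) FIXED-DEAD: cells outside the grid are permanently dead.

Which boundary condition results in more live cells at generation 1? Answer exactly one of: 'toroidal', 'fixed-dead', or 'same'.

Answer: toroidal

Derivation:
Under TOROIDAL boundary, generation 1:
..#..#
...#.#
.#....
......
#.##.#
######
#.....
..#.#.
.##...
Population = 20

Under FIXED-DEAD boundary, generation 1:
...###
...#.#
.#....
......
..##..
.####.
#.....
..#.#.
.##.#.
Population = 18

Comparison: toroidal=20, fixed-dead=18 -> toroidal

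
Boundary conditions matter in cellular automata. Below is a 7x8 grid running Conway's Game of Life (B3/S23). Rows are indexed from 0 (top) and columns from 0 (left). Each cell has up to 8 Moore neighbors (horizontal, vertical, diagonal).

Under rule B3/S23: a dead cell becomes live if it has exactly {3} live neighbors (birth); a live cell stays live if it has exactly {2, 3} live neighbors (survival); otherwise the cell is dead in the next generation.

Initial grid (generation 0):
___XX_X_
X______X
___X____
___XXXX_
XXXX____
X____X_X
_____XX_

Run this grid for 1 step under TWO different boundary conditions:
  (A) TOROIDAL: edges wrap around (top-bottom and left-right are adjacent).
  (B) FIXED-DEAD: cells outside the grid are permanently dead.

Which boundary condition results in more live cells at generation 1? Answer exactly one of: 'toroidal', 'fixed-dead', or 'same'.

Answer: toroidal

Derivation:
Under TOROIDAL boundary, generation 1:
____X_X_
___XX__X
___X_XXX
_X___X__
XXXX____
X_X_XX_X
________
Population = 20

Under FIXED-DEAD boundary, generation 1:
________
___XX___
___X_XX_
_X___X__
XXXX____
X_X_XX__
_____XX_
Population = 17

Comparison: toroidal=20, fixed-dead=17 -> toroidal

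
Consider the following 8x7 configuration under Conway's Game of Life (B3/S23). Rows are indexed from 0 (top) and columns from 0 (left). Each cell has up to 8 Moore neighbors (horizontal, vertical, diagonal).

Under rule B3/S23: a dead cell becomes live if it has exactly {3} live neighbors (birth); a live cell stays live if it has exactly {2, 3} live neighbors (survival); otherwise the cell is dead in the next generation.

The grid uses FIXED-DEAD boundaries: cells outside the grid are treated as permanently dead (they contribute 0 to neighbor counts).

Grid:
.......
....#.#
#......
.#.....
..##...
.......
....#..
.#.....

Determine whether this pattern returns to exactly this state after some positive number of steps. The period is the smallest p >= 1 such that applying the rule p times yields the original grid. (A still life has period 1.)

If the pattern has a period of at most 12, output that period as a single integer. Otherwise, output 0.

Simulating and comparing each generation to the original:
Gen 0 (original, given above): 8 live cells
Gen 1: 4 live cells, differs from original
Gen 2: 5 live cells, differs from original
Gen 3: 5 live cells, differs from original
Gen 4: 3 live cells, differs from original
Gen 5: 2 live cells, differs from original
Gen 6: 0 live cells, differs from original
Gen 7: 0 live cells, differs from original
Gen 8: 0 live cells, differs from original
Gen 9: 0 live cells, differs from original
Gen 10: 0 live cells, differs from original
Gen 11: 0 live cells, differs from original
Gen 12: 0 live cells, differs from original
No period found within 12 steps.

Answer: 0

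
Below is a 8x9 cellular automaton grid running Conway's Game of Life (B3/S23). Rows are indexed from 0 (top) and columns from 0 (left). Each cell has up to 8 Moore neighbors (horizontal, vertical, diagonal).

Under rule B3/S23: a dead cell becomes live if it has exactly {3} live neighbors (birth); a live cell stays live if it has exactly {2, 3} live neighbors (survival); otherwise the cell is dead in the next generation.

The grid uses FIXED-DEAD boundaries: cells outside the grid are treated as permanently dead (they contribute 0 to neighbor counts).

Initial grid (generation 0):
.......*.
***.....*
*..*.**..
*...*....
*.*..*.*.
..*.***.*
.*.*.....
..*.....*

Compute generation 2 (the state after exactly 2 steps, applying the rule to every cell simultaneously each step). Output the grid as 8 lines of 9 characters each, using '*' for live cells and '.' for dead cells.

Answer: ***......
*...***..
*....**..
.**..*...
.......*.
..*....**
.*.....*.
..***....

Derivation:
Simulating step by step:
Generation 0 (given above): 24 live cells
Generation 1: 26 live cells
.*.......
***...**.
*.****...
*..**....
.......*.
..*.****.
.*.***.*.
..*......
Generation 2: 22 live cells
(generation 2 grid is the final answer)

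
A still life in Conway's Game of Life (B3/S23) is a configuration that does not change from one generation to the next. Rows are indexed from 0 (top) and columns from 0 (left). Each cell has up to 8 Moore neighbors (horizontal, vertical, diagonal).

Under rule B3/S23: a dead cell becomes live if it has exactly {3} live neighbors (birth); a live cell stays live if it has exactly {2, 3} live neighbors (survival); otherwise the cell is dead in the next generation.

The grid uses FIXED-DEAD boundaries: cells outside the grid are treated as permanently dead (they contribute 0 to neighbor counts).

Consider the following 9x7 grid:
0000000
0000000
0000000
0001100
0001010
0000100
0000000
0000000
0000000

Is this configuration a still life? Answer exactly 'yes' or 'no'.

Compute generation 1 and compare to generation 0 (given above):
Generation 1:
0000000
0000000
0000000
0001100
0001010
0000100
0000000
0000000
0000000
The grids are IDENTICAL -> still life.

Answer: yes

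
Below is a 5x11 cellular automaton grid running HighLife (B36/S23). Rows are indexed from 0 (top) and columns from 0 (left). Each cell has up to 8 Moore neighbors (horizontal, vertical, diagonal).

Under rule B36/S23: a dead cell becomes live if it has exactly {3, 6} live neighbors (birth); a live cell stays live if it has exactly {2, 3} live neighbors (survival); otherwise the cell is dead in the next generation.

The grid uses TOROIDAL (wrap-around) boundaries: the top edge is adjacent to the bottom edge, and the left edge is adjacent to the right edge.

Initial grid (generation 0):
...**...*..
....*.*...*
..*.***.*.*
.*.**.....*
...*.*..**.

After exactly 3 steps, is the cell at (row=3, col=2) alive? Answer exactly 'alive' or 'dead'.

Simulating step by step:
Generation 0 (given above): 20 live cells
Generation 1: 18 live cells
...*...**..
.....**....
..*...**..*
*.....***.*
....**..**.
Generation 2: 15 live cells
.......***.
.....*..*..
*.......***
*.........*
....**.*..*
Generation 3: 12 live cells
....**.*.*.
.........*.
*.......*..
........*..
*.....**..*

Cell (3,2) at generation 3: 0 -> dead

Answer: dead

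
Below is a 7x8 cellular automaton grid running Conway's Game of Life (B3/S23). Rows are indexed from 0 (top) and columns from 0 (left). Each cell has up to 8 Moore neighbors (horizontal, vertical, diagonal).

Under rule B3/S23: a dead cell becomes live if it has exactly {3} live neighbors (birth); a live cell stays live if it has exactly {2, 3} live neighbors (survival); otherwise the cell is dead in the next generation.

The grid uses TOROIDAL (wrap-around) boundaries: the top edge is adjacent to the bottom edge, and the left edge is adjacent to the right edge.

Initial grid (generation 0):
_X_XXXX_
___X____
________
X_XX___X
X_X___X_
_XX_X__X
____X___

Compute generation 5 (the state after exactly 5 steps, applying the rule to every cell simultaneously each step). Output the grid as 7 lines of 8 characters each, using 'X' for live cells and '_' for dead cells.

Answer: ___X____
________
X_______
X__XX___
XXX_XX__
XXX_____
_X_X____

Derivation:
Simulating step by step:
Generation 0 (given above): 18 live cells
Generation 1: 21 live cells
__XX_X__
__XX_X__
__XX____
X_XX___X
______X_
XXX__X_X
XX____X_
Generation 2: 16 live cells
___X_XX_
_X______
________
_XXX___X
___X__X_
__X__X__
___XXXX_
Generation 3: 14 live cells
__XX__X_
________
XX______
__XX____
_X_XX_X_
__X_____
__XX____
Generation 4: 14 live cells
__XX____
_XX_____
_XX_____
X__XX___
_X__X___
_X__X___
_X______
Generation 5: 15 live cells
(generation 5 grid is the final answer)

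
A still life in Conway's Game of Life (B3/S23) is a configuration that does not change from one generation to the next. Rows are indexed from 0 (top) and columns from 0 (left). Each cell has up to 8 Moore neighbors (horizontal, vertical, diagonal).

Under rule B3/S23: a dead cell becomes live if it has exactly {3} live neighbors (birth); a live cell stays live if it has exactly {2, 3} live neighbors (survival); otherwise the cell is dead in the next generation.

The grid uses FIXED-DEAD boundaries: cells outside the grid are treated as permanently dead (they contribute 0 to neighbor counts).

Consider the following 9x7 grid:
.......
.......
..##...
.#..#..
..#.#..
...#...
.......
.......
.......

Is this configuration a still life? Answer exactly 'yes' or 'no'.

Answer: yes

Derivation:
Compute generation 1 and compare to generation 0 (given above):
Generation 1:
.......
.......
..##...
.#..#..
..#.#..
...#...
.......
.......
.......
The grids are IDENTICAL -> still life.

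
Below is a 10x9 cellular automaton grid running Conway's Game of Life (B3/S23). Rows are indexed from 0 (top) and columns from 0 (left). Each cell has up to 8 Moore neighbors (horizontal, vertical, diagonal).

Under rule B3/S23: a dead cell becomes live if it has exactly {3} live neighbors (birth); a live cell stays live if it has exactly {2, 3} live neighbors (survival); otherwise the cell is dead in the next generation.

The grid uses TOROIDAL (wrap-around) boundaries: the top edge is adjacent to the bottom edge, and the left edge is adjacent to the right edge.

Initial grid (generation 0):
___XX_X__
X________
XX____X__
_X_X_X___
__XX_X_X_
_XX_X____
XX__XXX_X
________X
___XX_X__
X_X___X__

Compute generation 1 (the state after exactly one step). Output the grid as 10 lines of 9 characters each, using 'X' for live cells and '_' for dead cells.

Answer: _X_X_X___
XX___X___
XXX______
XX_X_X___
_____XX__
_______XX
_XXXXX_XX
___X__X_X
___X_X_X_
__X___XX_

Derivation:
Simulating step by step:
Generation 0 (given above): 30 live cells
Generation 1: 33 live cells
(generation 1 grid is the final answer)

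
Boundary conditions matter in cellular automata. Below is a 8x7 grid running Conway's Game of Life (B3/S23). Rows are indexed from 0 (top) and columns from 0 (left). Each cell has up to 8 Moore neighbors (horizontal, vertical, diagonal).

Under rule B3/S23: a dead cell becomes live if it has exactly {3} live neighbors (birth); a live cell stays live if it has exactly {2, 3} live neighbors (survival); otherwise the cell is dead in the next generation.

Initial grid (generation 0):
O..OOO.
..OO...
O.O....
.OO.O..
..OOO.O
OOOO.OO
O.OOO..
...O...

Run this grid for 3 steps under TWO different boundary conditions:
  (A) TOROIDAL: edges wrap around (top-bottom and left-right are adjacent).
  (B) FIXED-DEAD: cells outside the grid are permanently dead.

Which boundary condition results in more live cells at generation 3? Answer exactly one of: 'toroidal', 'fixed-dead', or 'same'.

Answer: fixed-dead

Derivation:
Under TOROIDAL boundary, generation 3:
O....O.
O......
.....OO
O...O..
O......
O......
O....O.
.O..O..
Population = 13

Under FIXED-DEAD boundary, generation 3:
..OO...
..OO...
.......
.......
......O
OOO...O
OO.O..O
..OO.O.
Population = 16

Comparison: toroidal=13, fixed-dead=16 -> fixed-dead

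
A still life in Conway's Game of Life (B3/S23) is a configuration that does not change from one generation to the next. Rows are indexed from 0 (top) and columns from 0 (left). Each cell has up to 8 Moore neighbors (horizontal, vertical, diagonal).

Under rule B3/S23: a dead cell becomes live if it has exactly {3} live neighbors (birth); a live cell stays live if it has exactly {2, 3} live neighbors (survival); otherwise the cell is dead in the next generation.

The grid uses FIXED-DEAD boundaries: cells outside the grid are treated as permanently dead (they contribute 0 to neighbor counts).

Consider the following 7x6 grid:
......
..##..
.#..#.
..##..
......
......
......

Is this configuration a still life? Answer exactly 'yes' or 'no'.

Answer: yes

Derivation:
Compute generation 1 and compare to generation 0 (given above):
Generation 1:
......
..##..
.#..#.
..##..
......
......
......
The grids are IDENTICAL -> still life.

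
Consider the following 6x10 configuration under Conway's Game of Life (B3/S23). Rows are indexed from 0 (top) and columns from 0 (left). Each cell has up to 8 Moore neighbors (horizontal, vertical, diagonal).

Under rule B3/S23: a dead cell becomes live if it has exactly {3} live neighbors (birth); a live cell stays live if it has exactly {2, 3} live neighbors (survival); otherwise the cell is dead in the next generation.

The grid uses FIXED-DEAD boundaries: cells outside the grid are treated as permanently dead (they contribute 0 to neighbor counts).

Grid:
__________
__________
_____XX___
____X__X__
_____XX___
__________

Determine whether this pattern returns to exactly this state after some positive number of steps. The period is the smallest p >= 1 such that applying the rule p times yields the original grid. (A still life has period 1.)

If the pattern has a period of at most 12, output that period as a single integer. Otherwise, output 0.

Answer: 1

Derivation:
Simulating and comparing each generation to the original:
Gen 0 (original, given above): 6 live cells
Gen 1: 6 live cells, MATCHES original -> period = 1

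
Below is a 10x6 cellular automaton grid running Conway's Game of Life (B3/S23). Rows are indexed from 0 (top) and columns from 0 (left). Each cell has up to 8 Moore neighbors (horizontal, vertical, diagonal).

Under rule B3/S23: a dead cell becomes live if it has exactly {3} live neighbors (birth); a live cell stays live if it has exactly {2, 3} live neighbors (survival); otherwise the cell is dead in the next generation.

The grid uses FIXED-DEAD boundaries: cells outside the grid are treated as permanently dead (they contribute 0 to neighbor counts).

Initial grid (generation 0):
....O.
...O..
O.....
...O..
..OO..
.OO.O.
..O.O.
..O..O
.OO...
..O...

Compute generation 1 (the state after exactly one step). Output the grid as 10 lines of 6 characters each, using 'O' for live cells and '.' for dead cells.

Simulating step by step:
Generation 0 (given above): 16 live cells
Generation 1: 15 live cells
(generation 1 grid is the final answer)

Answer: ......
......
......
..OO..
.O..O.
.O..O.
..O.OO
..O...
.OOO..
.OO...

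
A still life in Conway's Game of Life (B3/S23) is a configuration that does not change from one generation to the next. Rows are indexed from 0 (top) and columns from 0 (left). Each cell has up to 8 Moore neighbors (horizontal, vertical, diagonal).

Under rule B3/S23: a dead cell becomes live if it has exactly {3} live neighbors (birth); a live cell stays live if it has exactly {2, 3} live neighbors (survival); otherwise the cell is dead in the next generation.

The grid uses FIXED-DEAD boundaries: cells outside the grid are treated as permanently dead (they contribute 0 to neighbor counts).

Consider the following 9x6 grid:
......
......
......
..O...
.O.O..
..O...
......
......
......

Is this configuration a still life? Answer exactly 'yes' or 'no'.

Answer: yes

Derivation:
Compute generation 1 and compare to generation 0 (given above):
Generation 1:
......
......
......
..O...
.O.O..
..O...
......
......
......
The grids are IDENTICAL -> still life.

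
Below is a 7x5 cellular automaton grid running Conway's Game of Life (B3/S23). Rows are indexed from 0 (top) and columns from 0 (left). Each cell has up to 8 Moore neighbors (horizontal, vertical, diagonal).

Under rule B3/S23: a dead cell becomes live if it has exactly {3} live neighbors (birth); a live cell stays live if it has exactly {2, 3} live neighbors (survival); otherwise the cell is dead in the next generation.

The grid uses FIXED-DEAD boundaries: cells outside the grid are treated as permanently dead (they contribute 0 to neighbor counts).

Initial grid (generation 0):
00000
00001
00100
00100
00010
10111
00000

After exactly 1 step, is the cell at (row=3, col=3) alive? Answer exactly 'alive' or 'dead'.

Simulating step by step:
Generation 0 (given above): 8 live cells
Generation 1: 9 live cells
00000
00000
00010
00110
01001
00111
00010

Cell (3,3) at generation 1: 1 -> alive

Answer: alive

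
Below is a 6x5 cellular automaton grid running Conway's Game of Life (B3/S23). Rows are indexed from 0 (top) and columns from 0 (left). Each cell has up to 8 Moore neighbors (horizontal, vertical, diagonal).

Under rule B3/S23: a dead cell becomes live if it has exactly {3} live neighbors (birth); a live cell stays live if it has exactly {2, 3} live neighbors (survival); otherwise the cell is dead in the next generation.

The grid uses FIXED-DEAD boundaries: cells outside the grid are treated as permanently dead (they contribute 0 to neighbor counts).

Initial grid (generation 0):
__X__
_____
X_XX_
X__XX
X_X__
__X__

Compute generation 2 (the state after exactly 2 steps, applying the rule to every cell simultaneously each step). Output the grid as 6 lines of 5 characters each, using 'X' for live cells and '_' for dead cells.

Simulating step by step:
Generation 0 (given above): 10 live cells
Generation 1: 11 live cells
_____
_XXX_
_XXXX
X___X
__X__
_X___
Generation 2: 7 live cells
(generation 2 grid is the final answer)

Answer: __X__
_X__X
X___X
____X
_X___
_____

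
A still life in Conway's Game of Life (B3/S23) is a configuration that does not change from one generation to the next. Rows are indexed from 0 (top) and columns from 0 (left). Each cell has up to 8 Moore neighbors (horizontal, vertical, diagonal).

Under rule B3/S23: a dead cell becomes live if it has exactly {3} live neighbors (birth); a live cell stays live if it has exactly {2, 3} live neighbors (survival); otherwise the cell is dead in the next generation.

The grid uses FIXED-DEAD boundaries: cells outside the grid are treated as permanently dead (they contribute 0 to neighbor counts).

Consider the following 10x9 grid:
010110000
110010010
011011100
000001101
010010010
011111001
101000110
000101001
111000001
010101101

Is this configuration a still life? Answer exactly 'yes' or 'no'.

Compute generation 1 and compare to generation 0 (given above):
Generation 1:
111110000
100000100
111110000
011100000
010000011
100011001
000000111
100100101
110101101
110000010
Cell (0,0) differs: gen0=0 vs gen1=1 -> NOT a still life.

Answer: no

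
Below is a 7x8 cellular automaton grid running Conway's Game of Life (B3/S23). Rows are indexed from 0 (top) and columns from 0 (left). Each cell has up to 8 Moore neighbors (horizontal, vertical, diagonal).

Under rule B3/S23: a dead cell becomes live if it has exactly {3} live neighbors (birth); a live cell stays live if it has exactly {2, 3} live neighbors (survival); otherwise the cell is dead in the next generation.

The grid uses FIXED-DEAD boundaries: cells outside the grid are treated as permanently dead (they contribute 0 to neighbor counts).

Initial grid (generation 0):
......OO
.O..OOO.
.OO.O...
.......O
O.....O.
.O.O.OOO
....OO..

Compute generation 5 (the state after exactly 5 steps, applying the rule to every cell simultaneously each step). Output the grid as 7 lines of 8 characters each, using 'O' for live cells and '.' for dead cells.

Answer: .O.OOO..
O..OO.O.
OO.OO.O.
..OOO.OO
..OO....
....OOO.
.....O..

Derivation:
Simulating step by step:
Generation 0 (given above): 19 live cells
Generation 1: 18 live cells
......OO
.OOOO.OO
.OOOO.O.
.O......
.....O..
.......O
....OO..
Generation 2: 18 live cells
..OO.OOO
.O..O...
O...O.OO
.O.OOO..
........
....OOO.
........
Generation 3: 20 live cells
..OOOOO.
.OO.O...
OOO...O.
...OOOO.
...O..O.
.....O..
.....O..
Generation 4: 19 live cells
.OO.OO..
O...O.O.
O.....O.
.O.OO.OO
...O..O.
....OOO.
........
Generation 5: 24 live cells
(generation 5 grid is the final answer)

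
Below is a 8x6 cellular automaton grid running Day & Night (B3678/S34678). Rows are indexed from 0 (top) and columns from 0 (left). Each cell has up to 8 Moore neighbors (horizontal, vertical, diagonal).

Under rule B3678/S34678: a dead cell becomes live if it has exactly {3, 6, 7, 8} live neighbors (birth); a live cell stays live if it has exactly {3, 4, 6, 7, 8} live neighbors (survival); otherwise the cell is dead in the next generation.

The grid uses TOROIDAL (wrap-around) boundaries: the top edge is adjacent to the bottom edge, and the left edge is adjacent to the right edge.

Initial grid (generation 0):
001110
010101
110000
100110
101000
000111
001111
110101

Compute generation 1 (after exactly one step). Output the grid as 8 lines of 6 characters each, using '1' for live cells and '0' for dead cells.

Answer: 000100
010100
110100
101000
010000
110001
011010
111111

Derivation:
Simulating step by step:
Generation 0 (given above): 24 live cells
Generation 1: 21 live cells
(generation 1 grid is the final answer)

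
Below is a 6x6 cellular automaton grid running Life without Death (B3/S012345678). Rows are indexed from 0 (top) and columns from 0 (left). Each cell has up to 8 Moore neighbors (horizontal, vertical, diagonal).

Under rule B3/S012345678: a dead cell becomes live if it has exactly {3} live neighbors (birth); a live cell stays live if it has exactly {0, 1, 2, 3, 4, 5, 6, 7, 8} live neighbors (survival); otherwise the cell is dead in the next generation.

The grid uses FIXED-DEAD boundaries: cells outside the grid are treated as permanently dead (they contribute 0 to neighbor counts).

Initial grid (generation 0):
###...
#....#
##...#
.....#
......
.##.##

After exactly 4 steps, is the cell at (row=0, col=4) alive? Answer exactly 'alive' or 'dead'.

Answer: alive

Derivation:
Simulating step by step:
Generation 0 (given above): 13 live cells
Generation 1: 17 live cells
###...
#.#..#
##..##
.....#
....##
.##.##
Generation 2: 21 live cells
###...
#.####
##..##
.....#
...###
.#####
Generation 3: 24 live cells
###.#.
#.####
###.##
...#.#
...###
.#####
Generation 4: 26 live cells
###.##
#.####
###.##
.#.#.#
...###
.#####

Cell (0,4) at generation 4: 1 -> alive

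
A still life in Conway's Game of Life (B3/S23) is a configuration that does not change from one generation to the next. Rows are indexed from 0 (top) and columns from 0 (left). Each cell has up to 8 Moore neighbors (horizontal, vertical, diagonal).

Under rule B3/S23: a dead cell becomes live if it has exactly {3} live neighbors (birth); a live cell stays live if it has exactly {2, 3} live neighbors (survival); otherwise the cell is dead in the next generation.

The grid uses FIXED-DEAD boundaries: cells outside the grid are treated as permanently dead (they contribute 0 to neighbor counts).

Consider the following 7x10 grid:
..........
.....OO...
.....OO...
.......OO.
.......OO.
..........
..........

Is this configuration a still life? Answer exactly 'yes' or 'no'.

Answer: no

Derivation:
Compute generation 1 and compare to generation 0 (given above):
Generation 1:
..........
.....OO...
.....O....
........O.
.......OO.
..........
..........
Cell (2,6) differs: gen0=1 vs gen1=0 -> NOT a still life.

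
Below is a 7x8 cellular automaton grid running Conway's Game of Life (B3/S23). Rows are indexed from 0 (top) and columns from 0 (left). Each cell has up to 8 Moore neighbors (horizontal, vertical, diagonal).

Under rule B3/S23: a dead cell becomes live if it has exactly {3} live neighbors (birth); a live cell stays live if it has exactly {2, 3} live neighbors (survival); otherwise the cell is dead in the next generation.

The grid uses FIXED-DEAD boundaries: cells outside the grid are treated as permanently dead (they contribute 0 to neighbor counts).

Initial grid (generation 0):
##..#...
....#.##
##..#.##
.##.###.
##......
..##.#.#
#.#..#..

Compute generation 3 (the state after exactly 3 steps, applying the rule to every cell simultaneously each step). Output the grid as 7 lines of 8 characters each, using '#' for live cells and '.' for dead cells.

Answer: ..#.#.#.
.####.#.
#.......
.#...##.
.#.##.#.
.....#..
........

Derivation:
Simulating step by step:
Generation 0 (given above): 25 live cells
Generation 1: 25 live cells
.....#..
...##.##
###.#...
..###.##
#.......
#.###.#.
.####.#.
Generation 2: 19 live cells
....###.
.####.#.
.#......
#.#.##..
......##
#...#...
.#..#...
Generation 3: 17 live cells
(generation 3 grid is the final answer)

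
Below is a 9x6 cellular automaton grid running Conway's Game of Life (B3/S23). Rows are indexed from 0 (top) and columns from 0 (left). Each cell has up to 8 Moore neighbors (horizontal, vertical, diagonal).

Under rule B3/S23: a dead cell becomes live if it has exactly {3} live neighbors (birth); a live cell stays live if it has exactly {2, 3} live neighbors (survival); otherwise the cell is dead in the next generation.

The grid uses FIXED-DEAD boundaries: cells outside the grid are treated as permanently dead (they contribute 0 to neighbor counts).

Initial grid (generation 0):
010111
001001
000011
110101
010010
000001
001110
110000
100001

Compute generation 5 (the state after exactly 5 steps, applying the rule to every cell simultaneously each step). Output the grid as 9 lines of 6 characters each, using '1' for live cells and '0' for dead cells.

Simulating step by step:
Generation 0 (given above): 22 live cells
Generation 1: 32 live cells
001111
001000
011101
111101
111011
001001
011110
111110
110000
Generation 2: 15 live cells
001110
000001
100000
000001
100001
100001
100001
000010
100100
Generation 3: 13 live cells
000110
000110
000000
000000
000011
110011
000011
000010
000000
Generation 4: 10 live cells
000110
000110
000000
000000
000011
000100
000100
000011
000000
Generation 5: 8 live cells
(generation 5 grid is the final answer)

Answer: 000110
000110
000000
000000
000010
000100
000100
000010
000000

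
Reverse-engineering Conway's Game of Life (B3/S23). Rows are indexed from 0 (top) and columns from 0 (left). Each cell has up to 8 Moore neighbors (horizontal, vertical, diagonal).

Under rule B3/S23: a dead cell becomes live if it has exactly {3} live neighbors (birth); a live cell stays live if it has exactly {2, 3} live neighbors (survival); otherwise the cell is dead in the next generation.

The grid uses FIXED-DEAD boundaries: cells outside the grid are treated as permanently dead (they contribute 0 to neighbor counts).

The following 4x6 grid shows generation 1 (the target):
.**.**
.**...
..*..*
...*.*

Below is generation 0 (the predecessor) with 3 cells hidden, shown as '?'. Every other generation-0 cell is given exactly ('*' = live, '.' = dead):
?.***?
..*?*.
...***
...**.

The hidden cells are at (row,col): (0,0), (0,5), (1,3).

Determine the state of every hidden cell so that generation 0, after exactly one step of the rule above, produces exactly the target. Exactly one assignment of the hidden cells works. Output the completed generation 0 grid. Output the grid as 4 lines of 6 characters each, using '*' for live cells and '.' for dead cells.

Answer: *.****
..*.*.
...***
...**.

Derivation:
Hidden generation-0 cells (in order): (0,0), (0,5), (1,3).
A hidden cell only influences target cells in its own 3x3 neighborhood. Try each of the 2^3 = 8 assignments, step the completed generation 0 forward once under B3/S23, and compare with the target:
  (0,0)=. (0,5)=. (1,3)=. -> step gives (0,1)='.' but target has '*' -> reject
  (0,0)=. (0,5)=. (1,3)=* -> step gives (0,1)='.' but target has '*' -> reject
  (0,0)=. (0,5)=* (1,3)=. -> step gives (0,1)='.' but target has '*' -> reject
  (0,0)=. (0,5)=* (1,3)=* -> step gives (0,1)='.' but target has '*' -> reject
  (0,0)=* (0,5)=. (1,3)=. -> step gives (0,5)='.' but target has '*' -> reject
  (0,0)=* (0,5)=. (1,3)=* -> step gives (0,5)='.' but target has '*' -> reject
  (0,0)=* (0,5)=* (1,3)=. -> step reproduces the target at every cell -> ACCEPT
  (0,0)=* (0,5)=* (1,3)=* -> step gives (0,4)='.' but target has '*' -> reject
Unique solution: (0,0)=live, (0,5)=live, (1,3)=dead.
Check: live-neighbor counts of every cell in the completed generation 0:
032432
133765
013553
002343
Applying B3/S23 to generation 0 with these counts gives:
.**.**
.**...
..*..*
...*.*
which matches the target exactly.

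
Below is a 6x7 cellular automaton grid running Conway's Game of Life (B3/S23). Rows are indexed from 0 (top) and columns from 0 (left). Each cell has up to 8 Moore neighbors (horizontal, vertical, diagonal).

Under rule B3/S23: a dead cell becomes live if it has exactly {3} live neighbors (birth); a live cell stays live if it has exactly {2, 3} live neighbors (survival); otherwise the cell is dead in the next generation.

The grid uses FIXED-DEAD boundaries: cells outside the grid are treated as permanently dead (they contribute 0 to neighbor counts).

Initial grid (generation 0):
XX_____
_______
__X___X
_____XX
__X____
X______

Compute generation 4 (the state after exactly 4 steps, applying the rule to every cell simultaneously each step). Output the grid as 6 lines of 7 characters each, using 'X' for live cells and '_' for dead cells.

Answer: _______
_______
_____XX
_____XX
_______
_______

Derivation:
Simulating step by step:
Generation 0 (given above): 8 live cells
Generation 1: 5 live cells
_______
_X_____
_____XX
_____XX
_______
_______
Generation 2: 4 live cells
_______
_______
_____XX
_____XX
_______
_______
Generation 3: 4 live cells
_______
_______
_____XX
_____XX
_______
_______
Generation 4: 4 live cells
(generation 4 grid is the final answer)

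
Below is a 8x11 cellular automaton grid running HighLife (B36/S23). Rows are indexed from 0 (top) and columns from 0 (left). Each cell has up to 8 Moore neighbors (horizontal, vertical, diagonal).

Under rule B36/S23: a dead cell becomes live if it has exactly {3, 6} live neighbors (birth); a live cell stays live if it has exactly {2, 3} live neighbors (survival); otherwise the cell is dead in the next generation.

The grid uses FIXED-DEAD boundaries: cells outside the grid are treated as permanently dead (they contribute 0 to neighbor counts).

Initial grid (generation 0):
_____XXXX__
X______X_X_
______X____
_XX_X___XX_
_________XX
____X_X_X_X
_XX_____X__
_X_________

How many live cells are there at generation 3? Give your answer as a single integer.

Answer: 14

Derivation:
Simulating step by step:
Generation 0 (given above): 23 live cells
Generation 1: 23 live cells
______XXX__
_____X_____
_X_____X_X_
________XXX
___X_X_X__X
_______XX_X
_XX____X_X_
_XX________
Generation 2: 20 live cells
______XX___
___________
_________XX
______XX__X
______XX_XX
__X____X__X
_XX____X_X_
_XX________
Generation 3: 14 live cells
___________
___________
_________XX
______XX___
_________XX
_XX____X__X
___X____X__
_XX________
Population at generation 3: 14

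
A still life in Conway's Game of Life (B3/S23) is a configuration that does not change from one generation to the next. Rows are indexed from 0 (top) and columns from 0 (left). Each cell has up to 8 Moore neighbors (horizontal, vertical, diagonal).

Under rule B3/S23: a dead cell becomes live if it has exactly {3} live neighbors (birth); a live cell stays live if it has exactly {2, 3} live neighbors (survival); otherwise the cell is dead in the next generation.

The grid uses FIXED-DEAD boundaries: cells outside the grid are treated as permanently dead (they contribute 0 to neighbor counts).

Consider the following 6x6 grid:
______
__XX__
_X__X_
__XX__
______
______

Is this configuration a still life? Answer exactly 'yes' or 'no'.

Answer: yes

Derivation:
Compute generation 1 and compare to generation 0 (given above):
Generation 1:
______
__XX__
_X__X_
__XX__
______
______
The grids are IDENTICAL -> still life.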